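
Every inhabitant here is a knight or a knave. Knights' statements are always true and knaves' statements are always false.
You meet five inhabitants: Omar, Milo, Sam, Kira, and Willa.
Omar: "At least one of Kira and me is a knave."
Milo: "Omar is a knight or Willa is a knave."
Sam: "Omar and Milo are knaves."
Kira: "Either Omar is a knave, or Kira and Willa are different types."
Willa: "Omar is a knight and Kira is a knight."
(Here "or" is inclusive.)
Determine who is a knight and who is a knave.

Suppose Omar is a knave. Then Omar's statement "at least one of Kira and me is a knave" would have to be false. Checking the 16 ways to assign the others, none is consistent with every speaker.
(For instance, with Milo=knight, Sam=knave, Kira=knave, Willa=knave, Omar's claim "at least one of Kira and me is a knave" comes out true where it would need to be false.)
So Omar must be a knight, making "at least one of Kira and me is a knave" true. Taking Omar=knight, Milo=knight, Sam=knave, Kira=knave, Willa=knave, each remaining statement checks out:
  Milo (knight): "Omar is a knight or Willa is a knave" — true. ✓
  Sam (knave): "Omar and Milo are knaves" — false. ✓
  Kira (knave): "either Omar is a knave, or Kira and Willa are different types" — false. ✓
  Willa (knave): "Omar is a knight and Kira is a knight" — false. ✓
This is the unique consistent assignment.

Omar is a knight, Milo is a knight, Sam is a knave, Kira is a knave, and Willa is a knave.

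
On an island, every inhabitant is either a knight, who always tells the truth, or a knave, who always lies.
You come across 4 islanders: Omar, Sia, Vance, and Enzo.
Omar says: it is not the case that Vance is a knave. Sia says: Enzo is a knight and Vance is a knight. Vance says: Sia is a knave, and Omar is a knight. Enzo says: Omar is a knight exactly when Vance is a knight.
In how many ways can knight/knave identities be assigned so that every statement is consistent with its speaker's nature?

Consistent assignments:
  Omar=knave, Sia=knave, Vance=knave, Enzo=knight

1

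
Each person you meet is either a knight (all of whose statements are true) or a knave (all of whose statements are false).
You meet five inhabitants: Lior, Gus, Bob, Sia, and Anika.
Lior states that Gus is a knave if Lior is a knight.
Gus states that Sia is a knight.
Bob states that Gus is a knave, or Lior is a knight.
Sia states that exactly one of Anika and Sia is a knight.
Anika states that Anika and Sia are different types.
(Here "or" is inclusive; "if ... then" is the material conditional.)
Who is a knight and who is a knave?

Knights: Lior and Bob. Knaves: Gus, Sia, and Anika.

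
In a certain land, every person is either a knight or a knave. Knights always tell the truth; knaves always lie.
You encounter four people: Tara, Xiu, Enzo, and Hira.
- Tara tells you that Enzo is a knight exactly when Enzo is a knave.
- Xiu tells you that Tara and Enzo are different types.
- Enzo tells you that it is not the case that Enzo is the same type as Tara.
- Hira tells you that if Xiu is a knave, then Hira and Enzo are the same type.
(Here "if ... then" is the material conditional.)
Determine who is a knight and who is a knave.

Suppose Tara is a knight. Then Tara's statement "Enzo is a knight exactly when Enzo is a knave" would have to be true. Checking the 8 ways to assign the others, none is consistent with every speaker.
(For instance, with Xiu=knight, Enzo=knight, Hira=knight, Tara's claim "Enzo is a knight exactly when Enzo is a knave" comes out false where it would need to be true.)
So Tara must be a knave, making "Enzo is a knight exactly when Enzo is a knave" false. Taking Tara=knave, Xiu=knight, Enzo=knight, Hira=knight, each remaining statement checks out:
  Xiu (knight): "Tara and Enzo are different types" — true. ✓
  Enzo (knight): "it is not the case that Enzo is the same type as Tara" — true. ✓
  Hira (knight): "if Xiu is a knave, then Hira and Enzo are the same type" — true. ✓
This is the unique consistent assignment.

Knights: Xiu, Enzo, and Hira. Knaves: Tara.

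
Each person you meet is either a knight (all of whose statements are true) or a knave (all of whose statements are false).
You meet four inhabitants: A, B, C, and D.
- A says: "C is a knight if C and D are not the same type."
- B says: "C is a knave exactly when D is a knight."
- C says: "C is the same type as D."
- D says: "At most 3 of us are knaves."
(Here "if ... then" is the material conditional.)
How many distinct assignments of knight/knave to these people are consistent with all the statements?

2

Consistent assignments:
  A=knight, B=knave, C=knight, D=knight
  A=knave, B=knight, C=knave, D=knight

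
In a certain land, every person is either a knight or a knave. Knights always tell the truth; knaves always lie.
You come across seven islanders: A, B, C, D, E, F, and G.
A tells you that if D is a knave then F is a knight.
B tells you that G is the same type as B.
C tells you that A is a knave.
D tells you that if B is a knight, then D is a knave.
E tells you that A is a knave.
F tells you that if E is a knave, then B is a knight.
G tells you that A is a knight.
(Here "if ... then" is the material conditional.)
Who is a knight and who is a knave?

A is a knight, B is a knave, C is a knave, D is a knight, E is a knave, F is a knave, and G is a knight.

A is a knight; "if D is a knave then F is a knight" is true, as required.
B is a knave; "G is the same type as B" is false, as required.
C is a knave, and the claim "A is a knave" is indeed false.
D is a knight; "if B is a knight, then D is a knave" is true, as required.
As a knave, E's statement "A is a knave" should be false; it is.
Since F is a knave, "if E is a knave, then B is a knight" needs to be false, which holds.
Since G is a knight, "A is a knight" needs to be true, which holds.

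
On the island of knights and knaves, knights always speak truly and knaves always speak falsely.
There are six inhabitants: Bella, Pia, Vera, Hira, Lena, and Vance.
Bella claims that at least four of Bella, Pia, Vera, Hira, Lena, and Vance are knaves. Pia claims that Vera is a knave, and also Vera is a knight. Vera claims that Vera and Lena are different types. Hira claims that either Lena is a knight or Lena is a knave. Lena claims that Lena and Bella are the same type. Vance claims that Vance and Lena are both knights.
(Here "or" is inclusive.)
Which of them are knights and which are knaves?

Bella is a knight; "at least four of Bella, Pia, Vera, Hira, Lena, and Vance are knaves" is true, as required.
Pia is a knave, so "Vera is a knave, and also Vera is a knight" must be false — and it is.
Vera is a knave, so "Vera and Lena are different types" must be false — and it is.
Hira is a knight, and the claim "either Lena is a knight or Lena is a knave" is indeed true.
Lena is a knave, and the claim "Lena and Bella are the same type" is indeed false.
Vance is a knave, and the claim "Vance and Lena are both knights" is indeed false.

Bella is a knight, Pia is a knave, Vera is a knave, Hira is a knight, Lena is a knave, and Vance is a knave.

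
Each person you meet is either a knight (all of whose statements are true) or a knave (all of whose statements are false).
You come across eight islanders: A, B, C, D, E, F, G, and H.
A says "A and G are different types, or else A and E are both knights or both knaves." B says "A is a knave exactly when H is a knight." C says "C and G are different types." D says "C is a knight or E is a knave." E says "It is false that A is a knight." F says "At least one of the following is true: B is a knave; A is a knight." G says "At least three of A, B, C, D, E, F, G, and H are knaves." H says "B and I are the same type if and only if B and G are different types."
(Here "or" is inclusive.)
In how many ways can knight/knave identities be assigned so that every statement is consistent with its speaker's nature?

0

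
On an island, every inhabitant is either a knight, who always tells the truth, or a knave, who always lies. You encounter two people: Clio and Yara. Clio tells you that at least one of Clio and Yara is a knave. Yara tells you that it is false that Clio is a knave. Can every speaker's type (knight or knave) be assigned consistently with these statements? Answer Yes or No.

No

Checking all 4 assignments, each has at least one speaker whose statement's truth value contradicts their type.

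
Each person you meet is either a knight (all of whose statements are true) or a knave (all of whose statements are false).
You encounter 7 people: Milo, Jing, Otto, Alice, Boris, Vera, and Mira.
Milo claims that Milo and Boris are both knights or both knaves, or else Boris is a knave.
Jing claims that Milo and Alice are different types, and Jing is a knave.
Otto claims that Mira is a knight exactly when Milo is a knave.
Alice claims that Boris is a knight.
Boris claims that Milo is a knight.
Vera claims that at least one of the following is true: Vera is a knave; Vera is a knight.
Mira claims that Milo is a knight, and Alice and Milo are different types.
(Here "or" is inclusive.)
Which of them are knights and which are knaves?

Milo is a knight; "Milo and Boris are both knights or both knaves, or else Boris is a knave" is true, as required.
Jing is a knave, so "Milo and Alice are different types, and Jing is a knave" must be False — and it is.
Otto is a knight, and the claim "Mira is a knight exactly when Milo is a knave" is indeed true.
Alice (knight): "Boris is a knight" — true. ✓
Boris is a knight, and the claim "Milo is a knight" is indeed true.
Vera is a knight, and the claim "at least one of the following is true: Vera is a knave; Vera is a knight" is indeed true.
As a knave, Mira's statement "Milo is a knight, and Alice and Milo are different types" should be False; it is.

Knights: Milo, Otto, Alice, Boris, and Vera. Knaves: Jing and Mira.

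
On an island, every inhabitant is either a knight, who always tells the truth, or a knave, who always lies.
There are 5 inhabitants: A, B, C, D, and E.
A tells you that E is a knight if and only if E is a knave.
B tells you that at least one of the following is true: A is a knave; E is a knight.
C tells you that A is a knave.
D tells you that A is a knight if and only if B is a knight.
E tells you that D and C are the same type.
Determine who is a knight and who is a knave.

A is a knave, B is a knight, C is a knight, D is a knave, and E is a knave.

Suppose A is a knight. Then A's statement "E is a knight if and only if E is a knave" would have to be true. Checking the 16 ways to assign the others, none is consistent with every speaker.
(For instance, with B=knight, C=knight, D=knave, E=knave, A's claim "E is a knight if and only if E is a knave" comes out false where it would need to be true.)
So A must be a knave, making "E is a knight if and only if E is a knave" false. Taking A=knave, B=knight, C=knight, D=knave, E=knave, each remaining statement checks out:
  B (knight): "at least one of the following is true: A is a knave; E is a knight" — true. ✓
  C (knight): "A is a knave" — true. ✓
  D (knave): "A is a knight if and only if B is a knight" — false. ✓
  E (knave): "D and C are the same type" — false. ✓
This is the unique consistent assignment.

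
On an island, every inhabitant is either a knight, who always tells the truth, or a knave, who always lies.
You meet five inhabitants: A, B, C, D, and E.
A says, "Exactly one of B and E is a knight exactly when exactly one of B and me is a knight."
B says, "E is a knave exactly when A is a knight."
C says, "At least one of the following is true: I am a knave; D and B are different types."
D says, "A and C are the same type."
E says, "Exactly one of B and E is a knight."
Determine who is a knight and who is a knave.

Suppose A is a knave. Then A's statement "exactly one of B and E is a knight exactly when exactly one of B and me is a knight" would have to be false. Checking the 16 ways to assign the others, none is consistent with every speaker.
(For instance, with B=knave, C=knight, D=knight, E=knight, B's claim "E is a knave exactly when A is a knight" comes out true where it would need to be false.)
So A must be a knight, making "exactly one of B and E is a knight exactly when exactly one of B and me is a knight" true. Taking A=knight, B=knave, C=knight, D=knight, E=knight, each remaining statement checks out:
  B (knave): "E is a knave exactly when A is a knight" — false. ✓
  C (knight): "at least one of the following is true: I am a knave; D and B are different types" — true. ✓
  D (knight): "A and C are the same type" — true. ✓
  E (knight): "exactly one of B and E is a knight" — true. ✓
This is the unique consistent assignment.

A is a knight, B is a knave, C is a knight, D is a knight, and E is a knight.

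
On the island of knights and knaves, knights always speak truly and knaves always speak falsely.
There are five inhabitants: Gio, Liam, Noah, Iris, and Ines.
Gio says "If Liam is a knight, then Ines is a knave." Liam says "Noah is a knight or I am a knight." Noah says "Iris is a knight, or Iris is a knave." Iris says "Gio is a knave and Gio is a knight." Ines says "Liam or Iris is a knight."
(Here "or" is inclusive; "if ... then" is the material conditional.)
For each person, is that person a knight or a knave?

Knights: Liam, Noah, and Ines. Knaves: Gio and Iris.

As a knave, Gio's statement "if Liam is a knight, then Ines is a knave" should be false; it is.
Since Liam is a knight, "Noah is a knight or I am a knight" needs to be true, which holds.
Noah is a knight, and the claim "Iris is a knight, or Iris is a knave" is indeed true.
Iris is a knave, and the claim "Gio is a knave and Gio is a knight" is indeed false.
Ines is a knight, and the claim "Liam or Iris is a knight" is indeed true.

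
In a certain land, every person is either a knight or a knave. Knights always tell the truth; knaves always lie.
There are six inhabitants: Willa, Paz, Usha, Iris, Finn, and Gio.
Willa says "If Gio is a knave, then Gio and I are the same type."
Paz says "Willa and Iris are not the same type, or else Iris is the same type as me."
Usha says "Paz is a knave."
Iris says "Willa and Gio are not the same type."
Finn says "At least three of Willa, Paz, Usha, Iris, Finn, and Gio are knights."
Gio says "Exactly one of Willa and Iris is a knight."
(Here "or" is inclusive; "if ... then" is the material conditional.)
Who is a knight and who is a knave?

Since Willa is a knight, "if Gio is a knave, then Gio and I are the same type" needs to be true, which holds.
As a knight, Paz's statement "Willa and Iris are not the same type, or else Iris is the same type as me" should be true; it is.
Usha (knave): "Paz is a knave" — False. ✓
Iris is a knave; "Willa and Gio are not the same type" is False, as required.
Finn is a knight, so "at least three of Willa, Paz, Usha, Iris, Finn, and Gio are knights" must be true — and it is.
As a knight, Gio's statement "exactly one of Willa and Iris is a knight" should be true; it is.

Willa is a knight, Paz is a knight, Usha is a knave, Iris is a knave, Finn is a knight, and Gio is a knight.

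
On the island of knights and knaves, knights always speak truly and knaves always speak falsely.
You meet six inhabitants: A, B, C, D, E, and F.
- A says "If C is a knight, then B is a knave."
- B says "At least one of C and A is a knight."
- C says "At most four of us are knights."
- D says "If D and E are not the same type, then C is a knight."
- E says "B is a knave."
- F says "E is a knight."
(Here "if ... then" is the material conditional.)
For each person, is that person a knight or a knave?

A is a knave, B is a knight, C is a knight, D is a knight, E is a knave, and F is a knave.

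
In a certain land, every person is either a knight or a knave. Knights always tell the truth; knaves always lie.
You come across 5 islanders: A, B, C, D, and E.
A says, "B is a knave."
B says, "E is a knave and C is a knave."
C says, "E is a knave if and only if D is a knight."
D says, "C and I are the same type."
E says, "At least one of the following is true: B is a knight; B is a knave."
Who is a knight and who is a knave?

A is a knight, B is a knave, C is a knight, D is a knave, and E is a knight.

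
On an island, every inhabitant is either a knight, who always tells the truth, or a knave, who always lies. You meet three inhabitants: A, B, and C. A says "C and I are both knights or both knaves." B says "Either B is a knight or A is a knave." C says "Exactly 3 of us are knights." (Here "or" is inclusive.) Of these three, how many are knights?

3

The unique consistent assignment is A=knight, B=knight, C=knight.
That has 3 knights.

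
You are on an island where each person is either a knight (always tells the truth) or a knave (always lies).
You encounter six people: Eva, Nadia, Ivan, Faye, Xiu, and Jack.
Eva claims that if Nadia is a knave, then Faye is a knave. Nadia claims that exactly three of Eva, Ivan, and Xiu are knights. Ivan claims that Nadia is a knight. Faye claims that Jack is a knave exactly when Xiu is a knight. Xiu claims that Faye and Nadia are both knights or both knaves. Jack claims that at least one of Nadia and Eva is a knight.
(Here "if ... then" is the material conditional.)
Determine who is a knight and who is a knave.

As a knight, Eva's statement "if Nadia is a knave, then Faye is a knave" should be true; it is.
Nadia is a knave; "exactly three of Eva, Ivan, and Xiu are knights" is False, as required.
As a knave, Ivan's statement "Nadia is a knight" should be False; it is.
As a knave, Faye's statement "Jack is a knave exactly when Xiu is a knight" should be False; it is.
Xiu is a knight, so "Faye and Nadia are both knights or both knaves" must be true — and it is.
Jack is a knight, so "at least one of Nadia and Eva is a knight" must be true — and it is.

Knights: Eva, Xiu, and Jack. Knaves: Nadia, Ivan, and Faye.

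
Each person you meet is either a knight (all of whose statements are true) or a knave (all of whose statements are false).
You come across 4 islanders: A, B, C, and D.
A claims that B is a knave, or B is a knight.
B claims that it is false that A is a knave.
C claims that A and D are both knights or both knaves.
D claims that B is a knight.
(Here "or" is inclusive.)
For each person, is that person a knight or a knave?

Suppose A is a knave. Then A's statement "B is a knave, or B is a knight" would have to be false. Checking the 8 ways to assign the others, none is consistent with every speaker.
(For instance, with B=knight, C=knight, D=knight, A's claim "B is a knave, or B is a knight" comes out true where it would need to be false.)
So A must be a knight, making "B is a knave, or B is a knight" true. Taking A=knight, B=knight, C=knight, D=knight, each remaining statement checks out:
  B (knight): "it is false that A is a knave" — true. ✓
  C (knight): "A and D are both knights or both knaves" — true. ✓
  D (knight): "B is a knight" — true. ✓
This is the unique consistent assignment.

Knights: A, B, C, and D. Knaves: none.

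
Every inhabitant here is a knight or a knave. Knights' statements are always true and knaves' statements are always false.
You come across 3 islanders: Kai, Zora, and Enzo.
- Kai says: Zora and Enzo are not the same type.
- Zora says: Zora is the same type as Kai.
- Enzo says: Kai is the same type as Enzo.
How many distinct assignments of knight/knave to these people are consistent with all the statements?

Consistent assignments:
  Kai=knight, Zora=knight, Enzo=knave
  Kai=knight, Zora=knave, Enzo=knight

2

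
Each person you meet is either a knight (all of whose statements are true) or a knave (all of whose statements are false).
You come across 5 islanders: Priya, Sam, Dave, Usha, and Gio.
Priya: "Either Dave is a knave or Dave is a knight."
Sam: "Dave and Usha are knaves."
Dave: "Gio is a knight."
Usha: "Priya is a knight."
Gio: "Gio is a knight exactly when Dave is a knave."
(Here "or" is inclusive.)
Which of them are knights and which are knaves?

Since Priya is a knight, "either Dave is a knave or Dave is a knight" needs to be true, which holds.
Sam is a knave, and the claim "Dave and Usha are knaves" is indeed False.
Dave is a knave, so "Gio is a knight" must be False — and it is.
Usha is a knight; "Priya is a knight" is true, as required.
Gio is a knave, and the claim "Gio is a knight exactly when Dave is a knave" is indeed False.

Priya is a knight, Sam is a knave, Dave is a knave, Usha is a knight, and Gio is a knave.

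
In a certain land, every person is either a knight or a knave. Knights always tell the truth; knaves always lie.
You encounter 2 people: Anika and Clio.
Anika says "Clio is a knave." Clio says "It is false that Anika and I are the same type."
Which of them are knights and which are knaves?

Knights: Clio. Knaves: Anika.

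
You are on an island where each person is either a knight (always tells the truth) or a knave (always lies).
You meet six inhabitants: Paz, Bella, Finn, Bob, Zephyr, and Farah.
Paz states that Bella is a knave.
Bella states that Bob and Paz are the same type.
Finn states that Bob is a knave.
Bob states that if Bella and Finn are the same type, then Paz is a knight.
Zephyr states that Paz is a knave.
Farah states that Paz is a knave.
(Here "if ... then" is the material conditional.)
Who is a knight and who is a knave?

As a knave, Paz's statement "Bella is a knave" should be False; it is.
Bella (knight): "Bob and Paz are the same type" — true. ✓
Finn is a knight; "Bob is a knave" is true, as required.
Since Bob is a knave, "if Bella and Finn are the same type, then Paz is a knight" needs to be False, which holds.
Zephyr is a knight, so "Paz is a knave" must be true — and it is.
Farah (knight): "Paz is a knave" — true. ✓

Paz is a knave, Bella is a knight, Finn is a knight, Bob is a knave, Zephyr is a knight, and Farah is a knight.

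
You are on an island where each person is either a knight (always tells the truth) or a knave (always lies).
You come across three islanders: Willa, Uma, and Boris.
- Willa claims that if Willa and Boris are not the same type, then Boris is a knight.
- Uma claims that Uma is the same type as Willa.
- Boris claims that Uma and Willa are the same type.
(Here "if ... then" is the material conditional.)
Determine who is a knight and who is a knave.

Knights: Willa, Uma, and Boris. Knaves: none.

Suppose Willa is a knave. Then Willa's statement "if Willa and Boris are not the same type, then Boris is a knight" would have to be false. Checking the 4 ways to assign the others, none is consistent with every speaker.
(For instance, with Uma=knight, Boris=knight, Willa's claim "if Willa and Boris are not the same type, then Boris is a knight" comes out true where it would need to be false.)
So Willa must be a knight, making "if Willa and Boris are not the same type, then Boris is a knight" true. Taking Willa=knight, Uma=knight, Boris=knight, each remaining statement checks out:
  Uma (knight): "Uma is the same type as Willa" — true. ✓
  Boris (knight): "Uma and Willa are the same type" — true. ✓
This is the unique consistent assignment.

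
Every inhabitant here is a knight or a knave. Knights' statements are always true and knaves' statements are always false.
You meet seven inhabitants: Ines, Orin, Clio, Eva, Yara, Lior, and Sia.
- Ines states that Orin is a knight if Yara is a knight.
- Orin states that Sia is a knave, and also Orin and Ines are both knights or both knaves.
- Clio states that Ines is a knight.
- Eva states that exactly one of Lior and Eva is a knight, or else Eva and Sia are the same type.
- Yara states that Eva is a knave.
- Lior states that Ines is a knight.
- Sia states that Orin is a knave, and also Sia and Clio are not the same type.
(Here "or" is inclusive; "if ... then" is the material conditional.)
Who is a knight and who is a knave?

Knights: Yara and Sia. Knaves: Ines, Orin, Clio, Eva, and Lior.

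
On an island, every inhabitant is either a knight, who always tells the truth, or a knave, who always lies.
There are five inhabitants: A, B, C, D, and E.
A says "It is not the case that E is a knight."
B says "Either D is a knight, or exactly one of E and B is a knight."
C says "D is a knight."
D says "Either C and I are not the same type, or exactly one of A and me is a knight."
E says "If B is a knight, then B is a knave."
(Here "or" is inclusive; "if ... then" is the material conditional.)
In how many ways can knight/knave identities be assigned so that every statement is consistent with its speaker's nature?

0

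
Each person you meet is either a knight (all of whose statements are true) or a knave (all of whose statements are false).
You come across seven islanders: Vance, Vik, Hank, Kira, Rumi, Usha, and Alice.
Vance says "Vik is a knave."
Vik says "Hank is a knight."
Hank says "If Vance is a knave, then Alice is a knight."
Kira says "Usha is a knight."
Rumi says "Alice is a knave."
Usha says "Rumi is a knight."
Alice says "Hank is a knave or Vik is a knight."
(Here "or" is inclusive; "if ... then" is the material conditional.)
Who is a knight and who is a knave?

Vance (knave): "Vik is a knave" — false. ✓
Vik is a knight, and the claim "Hank is a knight" is indeed True.
Hank is a knight, so "if Vance is a knave, then Alice is a knight" must be True — and it is.
Kira is a knave, and the claim "Usha is a knight" is indeed false.
Rumi (knave): "Alice is a knave" — false. ✓
Usha (knave): "Rumi is a knight" — false. ✓
Alice (knight): "Hank is a knave or Vik is a knight" — True. ✓

Vance is a knave, Vik is a knight, Hank is a knight, Kira is a knave, Rumi is a knave, Usha is a knave, and Alice is a knight.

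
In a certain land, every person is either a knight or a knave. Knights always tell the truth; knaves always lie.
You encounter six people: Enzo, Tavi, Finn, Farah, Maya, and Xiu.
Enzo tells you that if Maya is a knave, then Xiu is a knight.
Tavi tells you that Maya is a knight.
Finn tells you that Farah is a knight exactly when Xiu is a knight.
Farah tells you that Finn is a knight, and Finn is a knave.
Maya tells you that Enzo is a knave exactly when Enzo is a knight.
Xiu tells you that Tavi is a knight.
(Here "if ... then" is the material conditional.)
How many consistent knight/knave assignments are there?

Consistent assignments:
  Enzo=knave, Tavi=knave, Finn=knight, Farah=knave, Maya=knave, Xiu=knave

1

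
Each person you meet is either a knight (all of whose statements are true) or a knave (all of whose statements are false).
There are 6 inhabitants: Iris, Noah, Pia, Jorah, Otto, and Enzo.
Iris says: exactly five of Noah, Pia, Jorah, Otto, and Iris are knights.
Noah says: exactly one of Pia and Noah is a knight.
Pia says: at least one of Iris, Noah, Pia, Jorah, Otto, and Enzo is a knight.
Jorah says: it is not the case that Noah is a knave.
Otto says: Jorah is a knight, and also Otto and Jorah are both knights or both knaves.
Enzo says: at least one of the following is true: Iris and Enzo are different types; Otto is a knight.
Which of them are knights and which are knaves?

Iris is a knave, and the claim "exactly five of Noah, Pia, Jorah, Otto, and Iris are knights" is indeed false.
As a knave, Noah's statement "exactly one of Pia and Noah is a knight" should be false; it is.
Since Pia is a knave, "at least one of Iris, Noah, Pia, Jorah, Otto, and Enzo is a knight" needs to be false, which holds.
Jorah is a knave, and the claim "it is not the case that Noah is a knave" is indeed false.
As a knave, Otto's statement "Jorah is a knight, and also Otto and Jorah are both knights or both knaves" should be false; it is.
As a knave, Enzo's statement "at least one of the following is true: Iris and Enzo are different types; Otto is a knight" should be false; it is.

Knights: none. Knaves: Iris, Noah, Pia, Jorah, Otto, and Enzo.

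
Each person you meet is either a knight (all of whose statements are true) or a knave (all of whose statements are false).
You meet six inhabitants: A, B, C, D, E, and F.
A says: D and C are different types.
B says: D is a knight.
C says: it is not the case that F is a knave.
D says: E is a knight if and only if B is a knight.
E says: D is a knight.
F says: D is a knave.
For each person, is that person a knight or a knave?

A is a knight, B is a knight, C is a knave, D is a knight, E is a knight, and F is a knave.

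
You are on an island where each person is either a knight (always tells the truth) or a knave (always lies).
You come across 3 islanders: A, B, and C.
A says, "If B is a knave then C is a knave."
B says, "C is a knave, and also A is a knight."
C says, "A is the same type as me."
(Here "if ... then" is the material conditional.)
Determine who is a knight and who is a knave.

A is a knight, B is a knight, and C is a knave.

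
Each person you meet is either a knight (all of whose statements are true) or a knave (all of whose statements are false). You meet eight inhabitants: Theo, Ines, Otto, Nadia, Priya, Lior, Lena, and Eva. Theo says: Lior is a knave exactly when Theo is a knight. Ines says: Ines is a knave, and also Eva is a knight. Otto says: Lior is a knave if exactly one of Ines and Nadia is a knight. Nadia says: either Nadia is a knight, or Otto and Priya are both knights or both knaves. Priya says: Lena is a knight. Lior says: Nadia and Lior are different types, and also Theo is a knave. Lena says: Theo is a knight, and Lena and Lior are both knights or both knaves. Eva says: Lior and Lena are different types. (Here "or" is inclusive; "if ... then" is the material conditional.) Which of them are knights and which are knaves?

Theo is a knave, Ines is a knave, Otto is a knight, Nadia is a knave, Priya is a knave, Lior is a knave, Lena is a knave, and Eva is a knave.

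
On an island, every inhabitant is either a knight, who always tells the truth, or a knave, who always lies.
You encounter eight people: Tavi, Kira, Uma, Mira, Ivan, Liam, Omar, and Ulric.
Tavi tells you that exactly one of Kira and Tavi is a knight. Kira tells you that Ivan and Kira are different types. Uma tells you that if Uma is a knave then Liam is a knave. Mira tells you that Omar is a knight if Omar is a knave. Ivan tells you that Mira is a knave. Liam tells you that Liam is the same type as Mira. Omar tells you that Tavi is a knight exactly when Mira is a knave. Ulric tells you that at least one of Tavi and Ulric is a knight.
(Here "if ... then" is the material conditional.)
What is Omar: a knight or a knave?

Omar is a knight.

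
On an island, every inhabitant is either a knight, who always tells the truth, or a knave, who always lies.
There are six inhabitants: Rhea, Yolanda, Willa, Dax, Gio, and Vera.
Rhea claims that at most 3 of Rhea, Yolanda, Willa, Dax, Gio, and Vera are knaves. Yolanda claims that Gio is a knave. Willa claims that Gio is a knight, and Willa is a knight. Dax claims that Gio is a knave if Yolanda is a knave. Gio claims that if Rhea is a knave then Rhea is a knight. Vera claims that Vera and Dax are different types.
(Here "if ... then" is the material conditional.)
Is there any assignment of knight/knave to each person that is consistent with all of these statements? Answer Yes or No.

Yes

One consistent assignment: Rhea=knight, Yolanda=knave, Willa=knight, Dax=knave, Gio=knight, Vera=knight.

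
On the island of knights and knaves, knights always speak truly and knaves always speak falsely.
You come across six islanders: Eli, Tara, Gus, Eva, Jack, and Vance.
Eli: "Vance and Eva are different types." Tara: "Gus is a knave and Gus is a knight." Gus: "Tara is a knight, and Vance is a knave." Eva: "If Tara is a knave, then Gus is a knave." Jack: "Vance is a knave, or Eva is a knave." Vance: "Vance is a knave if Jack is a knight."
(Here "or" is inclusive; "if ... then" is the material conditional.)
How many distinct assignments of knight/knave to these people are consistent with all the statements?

1

Consistent assignments:
  Eli=knave, Tara=knave, Gus=knave, Eva=knight, Jack=knave, Vance=knight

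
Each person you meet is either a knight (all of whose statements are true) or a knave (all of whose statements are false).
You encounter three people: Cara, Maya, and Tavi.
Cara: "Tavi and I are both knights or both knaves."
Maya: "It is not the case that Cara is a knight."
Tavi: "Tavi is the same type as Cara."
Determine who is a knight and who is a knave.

Knights: Cara and Tavi. Knaves: Maya.

Cara is a knight, so "Tavi and I are both knights or both knaves" must be true — and it is.
Since Maya is a knave, "it is not the case that Cara is a knight" needs to be false, which holds.
As a knight, Tavi's statement "Tavi is the same type as Cara" should be true; it is.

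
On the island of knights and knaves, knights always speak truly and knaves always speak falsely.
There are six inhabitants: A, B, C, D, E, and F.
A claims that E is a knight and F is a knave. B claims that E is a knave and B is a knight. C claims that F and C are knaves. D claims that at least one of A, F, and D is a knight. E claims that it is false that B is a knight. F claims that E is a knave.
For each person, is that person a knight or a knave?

A is a knave, B is a knight, C is a knave, D is a knight, E is a knave, and F is a knight.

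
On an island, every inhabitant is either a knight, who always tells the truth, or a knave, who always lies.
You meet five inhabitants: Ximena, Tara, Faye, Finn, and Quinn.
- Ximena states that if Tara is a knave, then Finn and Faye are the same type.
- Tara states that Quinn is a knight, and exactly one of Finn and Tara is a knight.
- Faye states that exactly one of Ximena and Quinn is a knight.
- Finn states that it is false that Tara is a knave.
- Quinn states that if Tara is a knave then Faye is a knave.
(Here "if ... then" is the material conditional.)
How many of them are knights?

2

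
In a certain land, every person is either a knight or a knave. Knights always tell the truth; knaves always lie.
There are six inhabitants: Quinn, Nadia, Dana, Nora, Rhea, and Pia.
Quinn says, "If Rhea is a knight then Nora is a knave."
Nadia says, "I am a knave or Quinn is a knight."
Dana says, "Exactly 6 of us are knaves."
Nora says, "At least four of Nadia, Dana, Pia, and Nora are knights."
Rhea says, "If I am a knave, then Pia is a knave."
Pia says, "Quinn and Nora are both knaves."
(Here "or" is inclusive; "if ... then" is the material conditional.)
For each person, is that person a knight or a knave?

Knights: Quinn, Nadia, and Rhea. Knaves: Dana, Nora, and Pia.

Quinn (knight): "if Rhea is a knight then Nora is a knave" — True. ✓
Nadia is a knight, and the claim "I am a knave or Quinn is a knight" is indeed True.
Since Dana is a knave, "exactly 6 of us are knaves" needs to be false, which holds.
Nora is a knave; "at least four of Nadia, Dana, Pia, and Nora are knights" is false, as required.
Rhea is a knight, and the claim "if I am a knave, then Pia is a knave" is indeed True.
Pia (knave): "Quinn and Nora are both knaves" — false. ✓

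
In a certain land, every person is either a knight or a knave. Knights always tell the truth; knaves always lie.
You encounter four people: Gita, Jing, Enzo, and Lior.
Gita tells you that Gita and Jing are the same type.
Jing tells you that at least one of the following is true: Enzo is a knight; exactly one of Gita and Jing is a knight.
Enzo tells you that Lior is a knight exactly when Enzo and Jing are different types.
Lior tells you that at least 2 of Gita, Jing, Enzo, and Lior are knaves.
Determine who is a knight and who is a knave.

Gita is a knight, Jing is a knight, Enzo is a knight, and Lior is a knave.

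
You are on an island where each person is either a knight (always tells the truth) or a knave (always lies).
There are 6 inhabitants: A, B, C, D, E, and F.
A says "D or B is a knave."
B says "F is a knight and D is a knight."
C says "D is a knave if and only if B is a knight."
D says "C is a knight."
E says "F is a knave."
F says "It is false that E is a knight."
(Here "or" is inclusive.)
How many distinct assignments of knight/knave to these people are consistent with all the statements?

Consistent assignments:
  A=knight, B=knave, C=knight, D=knight, E=knight, F=knave
  A=knight, B=knave, C=knave, D=knave, E=knight, F=knave
  A=knight, B=knave, C=knave, D=knave, E=knave, F=knight

3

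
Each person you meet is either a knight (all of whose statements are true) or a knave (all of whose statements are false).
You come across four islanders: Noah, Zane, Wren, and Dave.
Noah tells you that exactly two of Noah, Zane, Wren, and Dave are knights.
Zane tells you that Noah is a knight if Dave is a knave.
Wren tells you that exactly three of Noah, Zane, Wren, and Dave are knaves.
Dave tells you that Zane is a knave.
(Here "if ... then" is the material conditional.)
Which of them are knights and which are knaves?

Suppose Noah is a knave. Then Noah's statement "exactly two of Noah, Zane, Wren, and Dave are knights" would have to be false. Checking the 8 ways to assign the others, none is consistent with every speaker.
(For instance, with Zane=knight, Wren=knave, Dave=knave, Zane's claim "Noah is a knight if Dave is a knave" comes out false where it would need to be true.)
So Noah must be a knight, making "exactly two of Noah, Zane, Wren, and Dave are knights" true. Taking Noah=knight, Zane=knight, Wren=knave, Dave=knave, each remaining statement checks out:
  Zane (knight): "Noah is a knight if Dave is a knave" — true. ✓
  Wren (knave): "exactly three of Noah, Zane, Wren, and Dave are knaves" — false. ✓
  Dave (knave): "Zane is a knave" — false. ✓
This is the unique consistent assignment.

Noah is a knight, Zane is a knight, Wren is a knave, and Dave is a knave.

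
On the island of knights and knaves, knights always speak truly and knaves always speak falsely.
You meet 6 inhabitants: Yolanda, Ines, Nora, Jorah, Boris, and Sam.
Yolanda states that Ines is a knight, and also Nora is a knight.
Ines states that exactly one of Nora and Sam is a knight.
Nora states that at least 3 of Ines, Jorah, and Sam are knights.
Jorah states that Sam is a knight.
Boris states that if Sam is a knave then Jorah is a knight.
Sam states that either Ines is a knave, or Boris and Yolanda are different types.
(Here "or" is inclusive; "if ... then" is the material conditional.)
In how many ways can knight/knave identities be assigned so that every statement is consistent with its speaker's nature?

0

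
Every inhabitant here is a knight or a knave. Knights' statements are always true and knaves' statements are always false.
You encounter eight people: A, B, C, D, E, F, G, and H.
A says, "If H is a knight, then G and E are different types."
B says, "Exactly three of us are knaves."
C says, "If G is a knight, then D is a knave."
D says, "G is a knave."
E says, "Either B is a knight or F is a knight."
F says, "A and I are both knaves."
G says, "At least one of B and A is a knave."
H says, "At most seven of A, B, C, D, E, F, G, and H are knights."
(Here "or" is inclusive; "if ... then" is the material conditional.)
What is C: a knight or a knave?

C is a knight.

Consistent assignments: {A=knight, B=knave, C=knight, D=knave, E=knave, F=knave, G=knight, H=knight}
In every consistent assignment, C is a knight.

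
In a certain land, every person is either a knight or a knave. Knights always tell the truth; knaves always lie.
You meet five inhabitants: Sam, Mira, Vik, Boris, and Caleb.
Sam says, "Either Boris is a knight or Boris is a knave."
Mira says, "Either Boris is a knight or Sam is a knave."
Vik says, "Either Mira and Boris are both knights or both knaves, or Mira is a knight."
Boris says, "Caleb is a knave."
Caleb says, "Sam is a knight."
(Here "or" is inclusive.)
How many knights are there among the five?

The unique consistent assignment is Sam=knight, Mira=knave, Vik=knight, Boris=knave, Caleb=knight.
That has 3 knights.

3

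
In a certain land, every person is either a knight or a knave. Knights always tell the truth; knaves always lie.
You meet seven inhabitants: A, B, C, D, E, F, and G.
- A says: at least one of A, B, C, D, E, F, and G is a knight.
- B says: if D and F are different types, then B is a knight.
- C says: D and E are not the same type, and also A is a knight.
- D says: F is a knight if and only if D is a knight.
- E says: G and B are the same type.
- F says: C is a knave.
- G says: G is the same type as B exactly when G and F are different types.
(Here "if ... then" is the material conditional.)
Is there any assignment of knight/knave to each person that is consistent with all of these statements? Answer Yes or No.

One consistent assignment: A=knight, B=knight, C=knave, D=knave, E=knave, F=knight, G=knave.

Yes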